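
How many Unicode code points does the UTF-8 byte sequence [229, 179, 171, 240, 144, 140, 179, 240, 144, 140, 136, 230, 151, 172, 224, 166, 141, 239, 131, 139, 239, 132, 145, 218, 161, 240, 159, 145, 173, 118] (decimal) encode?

10

Byte at offset 0: 0xE5 = 11100101 → 3-byte char (#1). Advance 3.
Byte at offset 3: 0xF0 = 11110000 → 4-byte char (#2). Advance 4.
Byte at offset 7: 0xF0 = 11110000 → 4-byte char (#3). Advance 4.
Byte at offset 11: 0xE6 = 11100110 → 3-byte char (#4). Advance 3.
Byte at offset 14: 0xE0 = 11100000 → 3-byte char (#5). Advance 3.
Byte at offset 17: 0xEF = 11101111 → 3-byte char (#6). Advance 3.
Byte at offset 20: 0xEF = 11101111 → 3-byte char (#7). Advance 3.
Byte at offset 23: 0xDA = 11011010 → 2-byte char (#8). Advance 2.
Byte at offset 25: 0xF0 = 11110000 → 4-byte char (#9). Advance 4.
Byte at offset 29: 0x76 = 01110110 → 1-byte char (#10). Advance 1.
Reached end at offset 30 after 10 code points.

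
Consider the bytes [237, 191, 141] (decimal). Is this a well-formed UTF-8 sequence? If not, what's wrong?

invalid (encodes a surrogate (U+D800–U+DFFF))

Structurally a 3-byte sequence; payload = 0xDFCD.
But 0xDFCD is in U+D800–U+DFFF, the surrogate range. Surrogates are not Unicode scalar values and are forbidden in UTF-8.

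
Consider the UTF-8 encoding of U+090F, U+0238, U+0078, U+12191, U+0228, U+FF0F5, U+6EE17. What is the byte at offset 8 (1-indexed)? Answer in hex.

0x92

1-indexed offset 8 is 0-indexed offset 7.
U+090F → 3-byte form E0 A4 8F at offsets 0–2.
U+0238 → 2-byte form C8 B8 at offsets 3–4.
U+0078 → 1-byte form 78 at offsets 5–5.
U+12191 → 4-byte form F0 92 86 91 at offsets 6–9.
Offset 7 falls in char 4's range; it's byte 2 of F0 92 86 91 = 0x92.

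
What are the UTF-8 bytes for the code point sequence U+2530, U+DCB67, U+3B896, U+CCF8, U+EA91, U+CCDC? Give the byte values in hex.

U+2530: 3-byte form → E2 94 B0.
U+DCB67: 4-byte form → F3 9C AD A7.
U+3B896: 4-byte form → F0 BB A2 96.
U+CCF8: 3-byte form → EC B3 B8.
U+EA91: 3-byte form → EE AA 91.
U+CCDC: 3-byte form → EC B3 9C.
Concatenated (20 bytes): E2 94 B0 F3 9C AD A7 F0 BB A2 96 EC B3 B8 EE AA 91 EC B3 9C.

E2 94 B0 F3 9C AD A7 F0 BB A2 96 EC B3 B8 EE AA 91 EC B3 9C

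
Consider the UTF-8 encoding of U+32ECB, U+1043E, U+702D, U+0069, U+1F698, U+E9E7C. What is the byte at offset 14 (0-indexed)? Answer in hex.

U+32ECB → 4-byte form F0 B2 BB 8B at offsets 0–3.
U+1043E → 4-byte form F0 90 90 BE at offsets 4–7.
U+702D → 3-byte form E7 80 AD at offsets 8–10.
U+0069 → 1-byte form 69 at offsets 11–11.
U+1F698 → 4-byte form F0 9F 9A 98 at offsets 12–15.
Offset 14 falls in char 5's range; it's byte 3 of F0 9F 9A 98 = 0x9A.

0x9A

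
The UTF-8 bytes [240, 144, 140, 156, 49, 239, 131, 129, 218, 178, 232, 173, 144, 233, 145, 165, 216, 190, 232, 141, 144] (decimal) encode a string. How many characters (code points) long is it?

Byte at offset 0: 0xF0 = 11110000 → 4-byte char (#1). Advance 4.
Byte at offset 4: 0x31 = 00110001 → 1-byte char (#2). Advance 1.
Byte at offset 5: 0xEF = 11101111 → 3-byte char (#3). Advance 3.
Byte at offset 8: 0xDA = 11011010 → 2-byte char (#4). Advance 2.
Byte at offset 10: 0xE8 = 11101000 → 3-byte char (#5). Advance 3.
Byte at offset 13: 0xE9 = 11101001 → 3-byte char (#6). Advance 3.
Byte at offset 16: 0xD8 = 11011000 → 2-byte char (#7). Advance 2.
Byte at offset 18: 0xE8 = 11101000 → 3-byte char (#8). Advance 3.
Reached end at offset 21 after 8 code points.

8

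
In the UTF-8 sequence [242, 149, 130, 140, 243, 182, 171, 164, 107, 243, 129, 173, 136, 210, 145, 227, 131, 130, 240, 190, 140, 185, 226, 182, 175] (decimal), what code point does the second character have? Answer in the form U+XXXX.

U+F6AE4

Offset 0: leading byte 0xF2 = 11110010 → 4-byte char #1 = F2 95 82 8C.
Offset 4: leading byte 0xF3 = 11110011 → 4-byte char #2 = F3 B6 AB A4.
Leading byte 0xF3 = 11110011 matches 11110xxx → 4-byte sequence.
Byte 1: 0xF3 = 11110011, payload 011 (3 bits).
Byte 2: 0xB6 = 10110110 (10xxxxxx ✓), payload 110110.
Byte 3: 0xAB = 10101011 (10xxxxxx ✓), payload 101011.
Byte 4: 0xA4 = 10100100 (10xxxxxx ✓), payload 100100.
Concatenate: 011110110101011100100 = 0xF6AE4 (21 bits → U+F6AE4).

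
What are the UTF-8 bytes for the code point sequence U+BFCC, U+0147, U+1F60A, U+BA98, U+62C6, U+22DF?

U+BFCC: 3-byte form → EB BF 8C.
U+0147: 2-byte form → C5 87.
U+1F60A: 4-byte form → F0 9F 98 8A.
U+BA98: 3-byte form → EB AA 98.
U+62C6: 3-byte form → E6 8B 86.
U+22DF: 3-byte form → E2 8B 9F.
Concatenated (18 bytes): EB BF 8C C5 87 F0 9F 98 8A EB AA 98 E6 8B 86 E2 8B 9F.

EB BF 8C C5 87 F0 9F 98 8A EB AA 98 E6 8B 86 E2 8B 9F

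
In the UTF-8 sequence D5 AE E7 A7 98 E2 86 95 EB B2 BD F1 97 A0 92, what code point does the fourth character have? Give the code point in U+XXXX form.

Offset 0: leading byte 0xD5 = 11010101 → 2-byte char #1 = D5 AE.
Offset 2: leading byte 0xE7 = 11100111 → 3-byte char #2 = E7 A7 98.
Offset 5: leading byte 0xE2 = 11100010 → 3-byte char #3 = E2 86 95.
Offset 8: leading byte 0xEB = 11101011 → 3-byte char #4 = EB B2 BD.
Leading byte 0xEB = 11101011 matches 1110xxxx → 3-byte sequence.
Byte 1: 0xEB = 11101011, payload 1011 (4 bits).
Byte 2: 0xB2 = 10110010 (10xxxxxx ✓), payload 110010.
Byte 3: 0xBD = 10111101 (10xxxxxx ✓), payload 111101.
Concatenate: 1011110010111101 = 0xBCBD (16 bits → U+BCBD).

U+BCBD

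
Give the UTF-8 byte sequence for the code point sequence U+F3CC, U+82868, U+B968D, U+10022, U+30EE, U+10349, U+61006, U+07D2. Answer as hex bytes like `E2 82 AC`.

EF 8F 8C F2 82 A1 A8 F2 B9 9A 8D F0 90 80 A2 E3 83 AE F0 90 8D 89 F1 A1 80 86 DF 92

U+F3CC: 3-byte form → EF 8F 8C.
U+82868: 4-byte form → F2 82 A1 A8.
U+B968D: 4-byte form → F2 B9 9A 8D.
U+10022: 4-byte form → F0 90 80 A2.
U+30EE: 3-byte form → E3 83 AE.
U+10349: 4-byte form → F0 90 8D 89.
U+61006: 4-byte form → F1 A1 80 86.
U+07D2: 2-byte form → DF 92.
Concatenated (28 bytes): EF 8F 8C F2 82 A1 A8 F2 B9 9A 8D F0 90 80 A2 E3 83 AE F0 90 8D 89 F1 A1 80 86 DF 92.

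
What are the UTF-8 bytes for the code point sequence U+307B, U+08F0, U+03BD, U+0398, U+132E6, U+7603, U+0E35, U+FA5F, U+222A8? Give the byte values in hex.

U+307B: 3-byte form → E3 81 BB.
U+08F0: 3-byte form → E0 A3 B0.
U+03BD: 2-byte form → CE BD.
U+0398: 2-byte form → CE 98.
U+132E6: 4-byte form → F0 93 8B A6.
U+7603: 3-byte form → E7 98 83.
U+0E35: 3-byte form → E0 B8 B5.
U+FA5F: 3-byte form → EF A9 9F.
U+222A8: 4-byte form → F0 A2 8A A8.
Concatenated (27 bytes): E3 81 BB E0 A3 B0 CE BD CE 98 F0 93 8B A6 E7 98 83 E0 B8 B5 EF A9 9F F0 A2 8A A8.

E3 81 BB E0 A3 B0 CE BD CE 98 F0 93 8B A6 E7 98 83 E0 B8 B5 EF A9 9F F0 A2 8A A8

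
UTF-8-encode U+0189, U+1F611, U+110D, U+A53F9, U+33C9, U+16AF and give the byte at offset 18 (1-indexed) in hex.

0x9A

1-indexed offset 18 is 0-indexed offset 17.
U+0189 → 2-byte form C6 89 at offsets 0–1.
U+1F611 → 4-byte form F0 9F 98 91 at offsets 2–5.
U+110D → 3-byte form E1 84 8D at offsets 6–8.
U+A53F9 → 4-byte form F2 A5 8F B9 at offsets 9–12.
U+33C9 → 3-byte form E3 8F 89 at offsets 13–15.
U+16AF → 3-byte form E1 9A AF at offsets 16–18.
Offset 17 falls in char 6's range; it's byte 2 of E1 9A AF = 0x9A.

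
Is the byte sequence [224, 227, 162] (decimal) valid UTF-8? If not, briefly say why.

Leading byte 0xE0 = 11100000 → 3-byte form.
Byte 2 is 0xE3 = 11100011, which is not 10xxxxxx — expected a continuation byte.

invalid (non-continuation byte where continuation expected)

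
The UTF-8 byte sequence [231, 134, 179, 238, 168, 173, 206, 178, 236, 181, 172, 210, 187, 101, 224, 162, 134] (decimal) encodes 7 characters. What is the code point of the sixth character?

Offset 0: leading byte 0xE7 = 11100111 → 3-byte char #1 = E7 86 B3.
Offset 3: leading byte 0xEE = 11101110 → 3-byte char #2 = EE A8 AD.
Offset 6: leading byte 0xCE = 11001110 → 2-byte char #3 = CE B2.
Offset 8: leading byte 0xEC = 11101100 → 3-byte char #4 = EC B5 AC.
Offset 11: leading byte 0xD2 = 11010010 → 2-byte char #5 = D2 BB.
Offset 13: leading byte 0x65 = 01100101 → 1-byte char #6 = 65.
Leading byte 0x65 = 01100101 matches 0xxxxxxx → 1-byte sequence.
Byte 1: 0x65 = 01100101, payload 1100101 (7 bits).
Concatenate: 1100101 = 0x65 (7 bits → U+0065).

U+0065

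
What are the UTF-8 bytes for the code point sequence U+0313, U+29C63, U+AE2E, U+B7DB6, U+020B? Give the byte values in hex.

CC 93 F0 A9 B1 A3 EA B8 AE F2 B7 B6 B6 C8 8B

U+0313: 2-byte form → CC 93.
U+29C63: 4-byte form → F0 A9 B1 A3.
U+AE2E: 3-byte form → EA B8 AE.
U+B7DB6: 4-byte form → F2 B7 B6 B6.
U+020B: 2-byte form → C8 8B.
Concatenated (15 bytes): CC 93 F0 A9 B1 A3 EA B8 AE F2 B7 B6 B6 C8 8B.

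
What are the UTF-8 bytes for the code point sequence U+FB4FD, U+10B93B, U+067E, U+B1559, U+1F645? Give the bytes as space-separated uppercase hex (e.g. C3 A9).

F3 BB 93 BD F4 8B A4 BB D9 BE F2 B1 95 99 F0 9F 99 85

U+FB4FD: 4-byte form → F3 BB 93 BD.
U+10B93B: 4-byte form → F4 8B A4 BB.
U+067E: 2-byte form → D9 BE.
U+B1559: 4-byte form → F2 B1 95 99.
U+1F645: 4-byte form → F0 9F 99 85.
Concatenated (18 bytes): F3 BB 93 BD F4 8B A4 BB D9 BE F2 B1 95 99 F0 9F 99 85.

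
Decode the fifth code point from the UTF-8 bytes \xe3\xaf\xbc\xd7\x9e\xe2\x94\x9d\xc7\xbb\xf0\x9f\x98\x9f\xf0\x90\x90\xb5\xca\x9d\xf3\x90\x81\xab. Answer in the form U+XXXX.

U+1F61F

Offset 0: leading byte 0xE3 = 11100011 → 3-byte char #1 = E3 AF BC.
Offset 3: leading byte 0xD7 = 11010111 → 2-byte char #2 = D7 9E.
Offset 5: leading byte 0xE2 = 11100010 → 3-byte char #3 = E2 94 9D.
Offset 8: leading byte 0xC7 = 11000111 → 2-byte char #4 = C7 BB.
Offset 10: leading byte 0xF0 = 11110000 → 4-byte char #5 = F0 9F 98 9F.
Leading byte 0xF0 = 11110000 matches 11110xxx → 4-byte sequence.
Byte 1: 0xF0 = 11110000, payload 000 (3 bits).
Byte 2: 0x9F = 10011111 (10xxxxxx ✓), payload 011111.
Byte 3: 0x98 = 10011000 (10xxxxxx ✓), payload 011000.
Byte 4: 0x9F = 10011111 (10xxxxxx ✓), payload 011111.
Concatenate: 000011111011000011111 = 0x1F61F (21 bits → U+1F61F).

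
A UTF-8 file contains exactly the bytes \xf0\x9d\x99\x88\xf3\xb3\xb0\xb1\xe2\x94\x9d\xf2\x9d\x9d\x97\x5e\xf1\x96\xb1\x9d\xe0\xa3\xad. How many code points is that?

7

Byte at offset 0: 0xF0 = 11110000 → 4-byte char (#1). Advance 4.
Byte at offset 4: 0xF3 = 11110011 → 4-byte char (#2). Advance 4.
Byte at offset 8: 0xE2 = 11100010 → 3-byte char (#3). Advance 3.
Byte at offset 11: 0xF2 = 11110010 → 4-byte char (#4). Advance 4.
Byte at offset 15: 0x5E = 01011110 → 1-byte char (#5). Advance 1.
Byte at offset 16: 0xF1 = 11110001 → 4-byte char (#6). Advance 4.
Byte at offset 20: 0xE0 = 11100000 → 3-byte char (#7). Advance 3.
Reached end at offset 23 after 7 code points.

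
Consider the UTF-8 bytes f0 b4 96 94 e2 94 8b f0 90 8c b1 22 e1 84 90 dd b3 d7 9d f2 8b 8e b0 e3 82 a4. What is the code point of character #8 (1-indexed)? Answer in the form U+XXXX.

Offset 0: leading byte 0xF0 = 11110000 → 4-byte char #1 = F0 B4 96 94.
Offset 4: leading byte 0xE2 = 11100010 → 3-byte char #2 = E2 94 8B.
Offset 7: leading byte 0xF0 = 11110000 → 4-byte char #3 = F0 90 8C B1.
Offset 11: leading byte 0x22 = 00100010 → 1-byte char #4 = 22.
Offset 12: leading byte 0xE1 = 11100001 → 3-byte char #5 = E1 84 90.
Offset 15: leading byte 0xDD = 11011101 → 2-byte char #6 = DD B3.
Offset 17: leading byte 0xD7 = 11010111 → 2-byte char #7 = D7 9D.
Offset 19: leading byte 0xF2 = 11110010 → 4-byte char #8 = F2 8B 8E B0.
Leading byte 0xF2 = 11110010 matches 11110xxx → 4-byte sequence.
Byte 1: 0xF2 = 11110010, payload 010 (3 bits).
Byte 2: 0x8B = 10001011 (10xxxxxx ✓), payload 001011.
Byte 3: 0x8E = 10001110 (10xxxxxx ✓), payload 001110.
Byte 4: 0xB0 = 10110000 (10xxxxxx ✓), payload 110000.
Concatenate: 010001011001110110000 = 0x8B3B0 (21 bits → U+8B3B0).

U+8B3B0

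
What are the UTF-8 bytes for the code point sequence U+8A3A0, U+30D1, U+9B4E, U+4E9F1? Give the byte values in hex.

U+8A3A0: 4-byte form → F2 8A 8E A0.
U+30D1: 3-byte form → E3 83 91.
U+9B4E: 3-byte form → E9 AD 8E.
U+4E9F1: 4-byte form → F1 8E A7 B1.
Concatenated (14 bytes): F2 8A 8E A0 E3 83 91 E9 AD 8E F1 8E A7 B1.

F2 8A 8E A0 E3 83 91 E9 AD 8E F1 8E A7 B1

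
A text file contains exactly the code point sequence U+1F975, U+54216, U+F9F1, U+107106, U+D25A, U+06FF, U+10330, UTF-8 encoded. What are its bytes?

U+1F975: 4-byte form → F0 9F A5 B5.
U+54216: 4-byte form → F1 94 88 96.
U+F9F1: 3-byte form → EF A7 B1.
U+107106: 4-byte form → F4 87 84 86.
U+D25A: 3-byte form → ED 89 9A.
U+06FF: 2-byte form → DB BF.
U+10330: 4-byte form → F0 90 8C B0.
Concatenated (24 bytes): F0 9F A5 B5 F1 94 88 96 EF A7 B1 F4 87 84 86 ED 89 9A DB BF F0 90 8C B0.

F0 9F A5 B5 F1 94 88 96 EF A7 B1 F4 87 84 86 ED 89 9A DB BF F0 90 8C B0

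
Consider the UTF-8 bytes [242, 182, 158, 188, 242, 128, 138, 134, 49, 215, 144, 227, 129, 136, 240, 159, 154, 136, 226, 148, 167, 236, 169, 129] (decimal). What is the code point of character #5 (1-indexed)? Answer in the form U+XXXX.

Offset 0: leading byte 0xF2 = 11110010 → 4-byte char #1 = F2 B6 9E BC.
Offset 4: leading byte 0xF2 = 11110010 → 4-byte char #2 = F2 80 8A 86.
Offset 8: leading byte 0x31 = 00110001 → 1-byte char #3 = 31.
Offset 9: leading byte 0xD7 = 11010111 → 2-byte char #4 = D7 90.
Offset 11: leading byte 0xE3 = 11100011 → 3-byte char #5 = E3 81 88.
Leading byte 0xE3 = 11100011 matches 1110xxxx → 3-byte sequence.
Byte 1: 0xE3 = 11100011, payload 0011 (4 bits).
Byte 2: 0x81 = 10000001 (10xxxxxx ✓), payload 000001.
Byte 3: 0x88 = 10001000 (10xxxxxx ✓), payload 001000.
Concatenate: 0011000001001000 = 0x3048 (16 bits → U+3048).

U+3048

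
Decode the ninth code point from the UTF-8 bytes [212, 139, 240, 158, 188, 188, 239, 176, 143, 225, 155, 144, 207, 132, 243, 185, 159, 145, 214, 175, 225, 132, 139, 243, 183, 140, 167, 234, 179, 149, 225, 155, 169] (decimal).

Offset 0: leading byte 0xD4 = 11010100 → 2-byte char #1 = D4 8B.
Offset 2: leading byte 0xF0 = 11110000 → 4-byte char #2 = F0 9E BC BC.
Offset 6: leading byte 0xEF = 11101111 → 3-byte char #3 = EF B0 8F.
Offset 9: leading byte 0xE1 = 11100001 → 3-byte char #4 = E1 9B 90.
Offset 12: leading byte 0xCF = 11001111 → 2-byte char #5 = CF 84.
Offset 14: leading byte 0xF3 = 11110011 → 4-byte char #6 = F3 B9 9F 91.
Offset 18: leading byte 0xD6 = 11010110 → 2-byte char #7 = D6 AF.
Offset 20: leading byte 0xE1 = 11100001 → 3-byte char #8 = E1 84 8B.
Offset 23: leading byte 0xF3 = 11110011 → 4-byte char #9 = F3 B7 8C A7.
Leading byte 0xF3 = 11110011 matches 11110xxx → 4-byte sequence.
Byte 1: 0xF3 = 11110011, payload 011 (3 bits).
Byte 2: 0xB7 = 10110111 (10xxxxxx ✓), payload 110111.
Byte 3: 0x8C = 10001100 (10xxxxxx ✓), payload 001100.
Byte 4: 0xA7 = 10100111 (10xxxxxx ✓), payload 100111.
Concatenate: 011110111001100100111 = 0xF7327 (21 bits → U+F7327).

U+F7327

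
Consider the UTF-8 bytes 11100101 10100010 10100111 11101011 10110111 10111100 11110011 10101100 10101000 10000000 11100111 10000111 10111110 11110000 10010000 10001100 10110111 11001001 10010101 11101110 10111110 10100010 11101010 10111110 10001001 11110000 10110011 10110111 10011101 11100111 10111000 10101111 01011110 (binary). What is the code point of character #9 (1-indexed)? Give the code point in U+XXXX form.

Offset 0: leading byte 0xE5 = 11100101 → 3-byte char #1 = E5 A2 A7.
Offset 3: leading byte 0xEB = 11101011 → 3-byte char #2 = EB B7 BC.
Offset 6: leading byte 0xF3 = 11110011 → 4-byte char #3 = F3 AC A8 80.
Offset 10: leading byte 0xE7 = 11100111 → 3-byte char #4 = E7 87 BE.
Offset 13: leading byte 0xF0 = 11110000 → 4-byte char #5 = F0 90 8C B7.
Offset 17: leading byte 0xC9 = 11001001 → 2-byte char #6 = C9 95.
Offset 19: leading byte 0xEE = 11101110 → 3-byte char #7 = EE BE A2.
Offset 22: leading byte 0xEA = 11101010 → 3-byte char #8 = EA BE 89.
Offset 25: leading byte 0xF0 = 11110000 → 4-byte char #9 = F0 B3 B7 9D.
Leading byte 0xF0 = 11110000 matches 11110xxx → 4-byte sequence.
Byte 1: 0xF0 = 11110000, payload 000 (3 bits).
Byte 2: 0xB3 = 10110011 (10xxxxxx ✓), payload 110011.
Byte 3: 0xB7 = 10110111 (10xxxxxx ✓), payload 110111.
Byte 4: 0x9D = 10011101 (10xxxxxx ✓), payload 011101.
Concatenate: 000110011110111011101 = 0x33DDD (21 bits → U+33DDD).

U+33DDD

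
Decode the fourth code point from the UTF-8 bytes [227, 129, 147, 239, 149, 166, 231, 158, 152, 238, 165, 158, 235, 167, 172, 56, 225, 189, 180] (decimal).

U+E95E

Offset 0: leading byte 0xE3 = 11100011 → 3-byte char #1 = E3 81 93.
Offset 3: leading byte 0xEF = 11101111 → 3-byte char #2 = EF 95 A6.
Offset 6: leading byte 0xE7 = 11100111 → 3-byte char #3 = E7 9E 98.
Offset 9: leading byte 0xEE = 11101110 → 3-byte char #4 = EE A5 9E.
Leading byte 0xEE = 11101110 matches 1110xxxx → 3-byte sequence.
Byte 1: 0xEE = 11101110, payload 1110 (4 bits).
Byte 2: 0xA5 = 10100101 (10xxxxxx ✓), payload 100101.
Byte 3: 0x9E = 10011110 (10xxxxxx ✓), payload 011110.
Concatenate: 1110100101011110 = 0xE95E (16 bits → U+E95E).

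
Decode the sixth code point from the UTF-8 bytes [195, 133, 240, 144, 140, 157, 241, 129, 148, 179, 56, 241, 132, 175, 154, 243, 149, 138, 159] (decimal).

U+D529F

Offset 0: leading byte 0xC3 = 11000011 → 2-byte char #1 = C3 85.
Offset 2: leading byte 0xF0 = 11110000 → 4-byte char #2 = F0 90 8C 9D.
Offset 6: leading byte 0xF1 = 11110001 → 4-byte char #3 = F1 81 94 B3.
Offset 10: leading byte 0x38 = 00111000 → 1-byte char #4 = 38.
Offset 11: leading byte 0xF1 = 11110001 → 4-byte char #5 = F1 84 AF 9A.
Offset 15: leading byte 0xF3 = 11110011 → 4-byte char #6 = F3 95 8A 9F.
Leading byte 0xF3 = 11110011 matches 11110xxx → 4-byte sequence.
Byte 1: 0xF3 = 11110011, payload 011 (3 bits).
Byte 2: 0x95 = 10010101 (10xxxxxx ✓), payload 010101.
Byte 3: 0x8A = 10001010 (10xxxxxx ✓), payload 001010.
Byte 4: 0x9F = 10011111 (10xxxxxx ✓), payload 011111.
Concatenate: 011010101001010011111 = 0xD529F (21 bits → U+D529F).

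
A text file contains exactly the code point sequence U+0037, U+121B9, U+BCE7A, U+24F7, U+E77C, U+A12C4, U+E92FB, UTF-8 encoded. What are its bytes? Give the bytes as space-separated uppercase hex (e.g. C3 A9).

U+0037: 1-byte form → 37.
U+121B9: 4-byte form → F0 92 86 B9.
U+BCE7A: 4-byte form → F2 BC B9 BA.
U+24F7: 3-byte form → E2 93 B7.
U+E77C: 3-byte form → EE 9D BC.
U+A12C4: 4-byte form → F2 A1 8B 84.
U+E92FB: 4-byte form → F3 A9 8B BB.
Concatenated (23 bytes): 37 F0 92 86 B9 F2 BC B9 BA E2 93 B7 EE 9D BC F2 A1 8B 84 F3 A9 8B BB.

37 F0 92 86 B9 F2 BC B9 BA E2 93 B7 EE 9D BC F2 A1 8B 84 F3 A9 8B BB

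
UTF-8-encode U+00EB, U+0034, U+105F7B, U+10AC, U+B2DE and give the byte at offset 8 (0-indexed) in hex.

0x82

U+00EB → 2-byte form C3 AB at offsets 0–1.
U+0034 → 1-byte form 34 at offsets 2–2.
U+105F7B → 4-byte form F4 85 BD BB at offsets 3–6.
U+10AC → 3-byte form E1 82 AC at offsets 7–9.
Offset 8 falls in char 4's range; it's byte 2 of E1 82 AC = 0x82.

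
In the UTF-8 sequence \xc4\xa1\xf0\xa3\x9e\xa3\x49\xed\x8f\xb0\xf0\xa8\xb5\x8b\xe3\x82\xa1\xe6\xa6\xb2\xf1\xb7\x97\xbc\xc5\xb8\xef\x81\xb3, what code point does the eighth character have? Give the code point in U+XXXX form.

Offset 0: leading byte 0xC4 = 11000100 → 2-byte char #1 = C4 A1.
Offset 2: leading byte 0xF0 = 11110000 → 4-byte char #2 = F0 A3 9E A3.
Offset 6: leading byte 0x49 = 01001001 → 1-byte char #3 = 49.
Offset 7: leading byte 0xED = 11101101 → 3-byte char #4 = ED 8F B0.
Offset 10: leading byte 0xF0 = 11110000 → 4-byte char #5 = F0 A8 B5 8B.
Offset 14: leading byte 0xE3 = 11100011 → 3-byte char #6 = E3 82 A1.
Offset 17: leading byte 0xE6 = 11100110 → 3-byte char #7 = E6 A6 B2.
Offset 20: leading byte 0xF1 = 11110001 → 4-byte char #8 = F1 B7 97 BC.
Leading byte 0xF1 = 11110001 matches 11110xxx → 4-byte sequence.
Byte 1: 0xF1 = 11110001, payload 001 (3 bits).
Byte 2: 0xB7 = 10110111 (10xxxxxx ✓), payload 110111.
Byte 3: 0x97 = 10010111 (10xxxxxx ✓), payload 010111.
Byte 4: 0xBC = 10111100 (10xxxxxx ✓), payload 111100.
Concatenate: 001110111010111111100 = 0x775FC (21 bits → U+775FC).

U+775FC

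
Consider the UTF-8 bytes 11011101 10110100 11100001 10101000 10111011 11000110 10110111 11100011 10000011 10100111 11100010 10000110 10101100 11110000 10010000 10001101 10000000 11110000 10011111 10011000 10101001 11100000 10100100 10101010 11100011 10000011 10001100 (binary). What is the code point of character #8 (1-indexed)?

U+092A

Offset 0: leading byte 0xDD = 11011101 → 2-byte char #1 = DD B4.
Offset 2: leading byte 0xE1 = 11100001 → 3-byte char #2 = E1 A8 BB.
Offset 5: leading byte 0xC6 = 11000110 → 2-byte char #3 = C6 B7.
Offset 7: leading byte 0xE3 = 11100011 → 3-byte char #4 = E3 83 A7.
Offset 10: leading byte 0xE2 = 11100010 → 3-byte char #5 = E2 86 AC.
Offset 13: leading byte 0xF0 = 11110000 → 4-byte char #6 = F0 90 8D 80.
Offset 17: leading byte 0xF0 = 11110000 → 4-byte char #7 = F0 9F 98 A9.
Offset 21: leading byte 0xE0 = 11100000 → 3-byte char #8 = E0 A4 AA.
Leading byte 0xE0 = 11100000 matches 1110xxxx → 3-byte sequence.
Byte 1: 0xE0 = 11100000, payload 0000 (4 bits).
Byte 2: 0xA4 = 10100100 (10xxxxxx ✓), payload 100100.
Byte 3: 0xAA = 10101010 (10xxxxxx ✓), payload 101010.
Concatenate: 0000100100101010 = 0x92A (16 bits → U+092A).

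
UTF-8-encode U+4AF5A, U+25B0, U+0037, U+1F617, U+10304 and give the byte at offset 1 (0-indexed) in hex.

U+4AF5A → 4-byte form F1 8A BD 9A at offsets 0–3.
Offset 1 falls in char 1's range; it's byte 2 of F1 8A BD 9A = 0x8A.

0x8A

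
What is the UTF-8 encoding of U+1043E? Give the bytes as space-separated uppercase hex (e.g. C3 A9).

U+1043E = 0x1043E = 66622 decimal. In range U+10000–U+10FFFF → 4-byte form: 11110xxx 10xxxxxx 10xxxxxx 10xxxxxx.
Binary (21 bits): 000010000010000111110.
Split 3+6+6+6: 000 | 010000 | 010000 | 111110.
Byte 1: 11110000 = 0xF0.
Byte 2: 10010000 = 0x90.
Byte 3: 10010000 = 0x90.
Byte 4: 10111110 = 0xBE.

F0 90 90 BE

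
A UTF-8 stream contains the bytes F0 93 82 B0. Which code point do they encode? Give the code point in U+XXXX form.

Leading byte 0xF0 = 11110000 matches 11110xxx → 4-byte sequence.
Byte 1: 0xF0 = 11110000, payload 000 (3 bits).
Byte 2: 0x93 = 10010011 (10xxxxxx ✓), payload 010011.
Byte 3: 0x82 = 10000010 (10xxxxxx ✓), payload 000010.
Byte 4: 0xB0 = 10110000 (10xxxxxx ✓), payload 110000.
Concatenate: 000010011000010110000 = 0x130B0 (21 bits → U+130B0).

U+130B0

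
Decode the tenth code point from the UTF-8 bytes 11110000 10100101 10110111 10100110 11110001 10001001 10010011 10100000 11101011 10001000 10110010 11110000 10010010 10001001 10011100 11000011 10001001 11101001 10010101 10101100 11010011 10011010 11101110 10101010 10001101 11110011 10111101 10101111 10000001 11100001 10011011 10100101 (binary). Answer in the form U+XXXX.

Offset 0: leading byte 0xF0 = 11110000 → 4-byte char #1 = F0 A5 B7 A6.
Offset 4: leading byte 0xF1 = 11110001 → 4-byte char #2 = F1 89 93 A0.
Offset 8: leading byte 0xEB = 11101011 → 3-byte char #3 = EB 88 B2.
Offset 11: leading byte 0xF0 = 11110000 → 4-byte char #4 = F0 92 89 9C.
Offset 15: leading byte 0xC3 = 11000011 → 2-byte char #5 = C3 89.
Offset 17: leading byte 0xE9 = 11101001 → 3-byte char #6 = E9 95 AC.
Offset 20: leading byte 0xD3 = 11010011 → 2-byte char #7 = D3 9A.
Offset 22: leading byte 0xEE = 11101110 → 3-byte char #8 = EE AA 8D.
Offset 25: leading byte 0xF3 = 11110011 → 4-byte char #9 = F3 BD AF 81.
Offset 29: leading byte 0xE1 = 11100001 → 3-byte char #10 = E1 9B A5.
Leading byte 0xE1 = 11100001 matches 1110xxxx → 3-byte sequence.
Byte 1: 0xE1 = 11100001, payload 0001 (4 bits).
Byte 2: 0x9B = 10011011 (10xxxxxx ✓), payload 011011.
Byte 3: 0xA5 = 10100101 (10xxxxxx ✓), payload 100101.
Concatenate: 0001011011100101 = 0x16E5 (16 bits → U+16E5).

U+16E5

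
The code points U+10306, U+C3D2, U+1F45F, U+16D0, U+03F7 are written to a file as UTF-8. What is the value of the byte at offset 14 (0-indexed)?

U+10306 → 4-byte form F0 90 8C 86 at offsets 0–3.
U+C3D2 → 3-byte form EC 8F 92 at offsets 4–6.
U+1F45F → 4-byte form F0 9F 91 9F at offsets 7–10.
U+16D0 → 3-byte form E1 9B 90 at offsets 11–13.
U+03F7 → 2-byte form CF B7 at offsets 14–15.
Offset 14 falls in char 5's range; it's byte 1 of CF B7 = 0xCF.

0xCF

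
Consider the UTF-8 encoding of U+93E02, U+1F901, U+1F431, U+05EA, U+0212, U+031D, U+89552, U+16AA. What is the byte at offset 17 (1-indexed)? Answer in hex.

0xCC

1-indexed offset 17 is 0-indexed offset 16.
U+93E02 → 4-byte form F2 93 B8 82 at offsets 0–3.
U+1F901 → 4-byte form F0 9F A4 81 at offsets 4–7.
U+1F431 → 4-byte form F0 9F 90 B1 at offsets 8–11.
U+05EA → 2-byte form D7 AA at offsets 12–13.
U+0212 → 2-byte form C8 92 at offsets 14–15.
U+031D → 2-byte form CC 9D at offsets 16–17.
Offset 16 falls in char 6's range; it's byte 1 of CC 9D = 0xCC.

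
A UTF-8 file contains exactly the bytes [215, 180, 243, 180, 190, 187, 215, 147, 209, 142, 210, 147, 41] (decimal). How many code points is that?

Byte at offset 0: 0xD7 = 11010111 → 2-byte char (#1). Advance 2.
Byte at offset 2: 0xF3 = 11110011 → 4-byte char (#2). Advance 4.
Byte at offset 6: 0xD7 = 11010111 → 2-byte char (#3). Advance 2.
Byte at offset 8: 0xD1 = 11010001 → 2-byte char (#4). Advance 2.
Byte at offset 10: 0xD2 = 11010010 → 2-byte char (#5). Advance 2.
Byte at offset 12: 0x29 = 00101001 → 1-byte char (#6). Advance 1.
Reached end at offset 13 after 6 code points.

6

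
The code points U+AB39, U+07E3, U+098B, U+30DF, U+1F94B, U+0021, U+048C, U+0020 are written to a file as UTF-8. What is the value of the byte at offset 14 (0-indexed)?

U+AB39 → 3-byte form EA AC B9 at offsets 0–2.
U+07E3 → 2-byte form DF A3 at offsets 3–4.
U+098B → 3-byte form E0 A6 8B at offsets 5–7.
U+30DF → 3-byte form E3 83 9F at offsets 8–10.
U+1F94B → 4-byte form F0 9F A5 8B at offsets 11–14.
Offset 14 falls in char 5's range; it's byte 4 of F0 9F A5 8B = 0x8B.

0x8B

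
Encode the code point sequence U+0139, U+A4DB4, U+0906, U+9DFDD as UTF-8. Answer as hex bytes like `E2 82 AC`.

C4 B9 F2 A4 B6 B4 E0 A4 86 F2 9D BF 9D

U+0139: 2-byte form → C4 B9.
U+A4DB4: 4-byte form → F2 A4 B6 B4.
U+0906: 3-byte form → E0 A4 86.
U+9DFDD: 4-byte form → F2 9D BF 9D.
Concatenated (13 bytes): C4 B9 F2 A4 B6 B4 E0 A4 86 F2 9D BF 9D.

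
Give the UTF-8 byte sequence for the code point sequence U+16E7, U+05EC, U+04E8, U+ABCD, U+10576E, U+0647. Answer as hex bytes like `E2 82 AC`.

E1 9B A7 D7 AC D3 A8 EA AF 8D F4 85 9D AE D9 87

U+16E7: 3-byte form → E1 9B A7.
U+05EC: 2-byte form → D7 AC.
U+04E8: 2-byte form → D3 A8.
U+ABCD: 3-byte form → EA AF 8D.
U+10576E: 4-byte form → F4 85 9D AE.
U+0647: 2-byte form → D9 87.
Concatenated (16 bytes): E1 9B A7 D7 AC D3 A8 EA AF 8D F4 85 9D AE D9 87.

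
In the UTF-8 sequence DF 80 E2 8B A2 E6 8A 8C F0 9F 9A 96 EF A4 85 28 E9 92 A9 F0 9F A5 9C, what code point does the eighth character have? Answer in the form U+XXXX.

Offset 0: leading byte 0xDF = 11011111 → 2-byte char #1 = DF 80.
Offset 2: leading byte 0xE2 = 11100010 → 3-byte char #2 = E2 8B A2.
Offset 5: leading byte 0xE6 = 11100110 → 3-byte char #3 = E6 8A 8C.
Offset 8: leading byte 0xF0 = 11110000 → 4-byte char #4 = F0 9F 9A 96.
Offset 12: leading byte 0xEF = 11101111 → 3-byte char #5 = EF A4 85.
Offset 15: leading byte 0x28 = 00101000 → 1-byte char #6 = 28.
Offset 16: leading byte 0xE9 = 11101001 → 3-byte char #7 = E9 92 A9.
Offset 19: leading byte 0xF0 = 11110000 → 4-byte char #8 = F0 9F A5 9C.
Leading byte 0xF0 = 11110000 matches 11110xxx → 4-byte sequence.
Byte 1: 0xF0 = 11110000, payload 000 (3 bits).
Byte 2: 0x9F = 10011111 (10xxxxxx ✓), payload 011111.
Byte 3: 0xA5 = 10100101 (10xxxxxx ✓), payload 100101.
Byte 4: 0x9C = 10011100 (10xxxxxx ✓), payload 011100.
Concatenate: 000011111100101011100 = 0x1F95C (21 bits → U+1F95C).

U+1F95C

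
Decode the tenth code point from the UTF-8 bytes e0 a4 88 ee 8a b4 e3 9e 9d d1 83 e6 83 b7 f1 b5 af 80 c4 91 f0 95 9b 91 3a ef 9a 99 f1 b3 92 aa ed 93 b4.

Offset 0: leading byte 0xE0 = 11100000 → 3-byte char #1 = E0 A4 88.
Offset 3: leading byte 0xEE = 11101110 → 3-byte char #2 = EE 8A B4.
Offset 6: leading byte 0xE3 = 11100011 → 3-byte char #3 = E3 9E 9D.
Offset 9: leading byte 0xD1 = 11010001 → 2-byte char #4 = D1 83.
Offset 11: leading byte 0xE6 = 11100110 → 3-byte char #5 = E6 83 B7.
Offset 14: leading byte 0xF1 = 11110001 → 4-byte char #6 = F1 B5 AF 80.
Offset 18: leading byte 0xC4 = 11000100 → 2-byte char #7 = C4 91.
Offset 20: leading byte 0xF0 = 11110000 → 4-byte char #8 = F0 95 9B 91.
Offset 24: leading byte 0x3A = 00111010 → 1-byte char #9 = 3A.
Offset 25: leading byte 0xEF = 11101111 → 3-byte char #10 = EF 9A 99.
Leading byte 0xEF = 11101111 matches 1110xxxx → 3-byte sequence.
Byte 1: 0xEF = 11101111, payload 1111 (4 bits).
Byte 2: 0x9A = 10011010 (10xxxxxx ✓), payload 011010.
Byte 3: 0x99 = 10011001 (10xxxxxx ✓), payload 011001.
Concatenate: 1111011010011001 = 0xF699 (16 bits → U+F699).

U+F699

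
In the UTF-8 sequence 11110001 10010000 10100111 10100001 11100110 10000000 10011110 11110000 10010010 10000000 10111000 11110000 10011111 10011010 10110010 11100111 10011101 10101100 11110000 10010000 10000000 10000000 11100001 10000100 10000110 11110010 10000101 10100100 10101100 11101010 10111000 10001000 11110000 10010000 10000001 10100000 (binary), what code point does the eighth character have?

Offset 0: leading byte 0xF1 = 11110001 → 4-byte char #1 = F1 90 A7 A1.
Offset 4: leading byte 0xE6 = 11100110 → 3-byte char #2 = E6 80 9E.
Offset 7: leading byte 0xF0 = 11110000 → 4-byte char #3 = F0 92 80 B8.
Offset 11: leading byte 0xF0 = 11110000 → 4-byte char #4 = F0 9F 9A B2.
Offset 15: leading byte 0xE7 = 11100111 → 3-byte char #5 = E7 9D AC.
Offset 18: leading byte 0xF0 = 11110000 → 4-byte char #6 = F0 90 80 80.
Offset 22: leading byte 0xE1 = 11100001 → 3-byte char #7 = E1 84 86.
Offset 25: leading byte 0xF2 = 11110010 → 4-byte char #8 = F2 85 A4 AC.
Leading byte 0xF2 = 11110010 matches 11110xxx → 4-byte sequence.
Byte 1: 0xF2 = 11110010, payload 010 (3 bits).
Byte 2: 0x85 = 10000101 (10xxxxxx ✓), payload 000101.
Byte 3: 0xA4 = 10100100 (10xxxxxx ✓), payload 100100.
Byte 4: 0xAC = 10101100 (10xxxxxx ✓), payload 101100.
Concatenate: 010000101100100101100 = 0x8592C (21 bits → U+8592C).

U+8592C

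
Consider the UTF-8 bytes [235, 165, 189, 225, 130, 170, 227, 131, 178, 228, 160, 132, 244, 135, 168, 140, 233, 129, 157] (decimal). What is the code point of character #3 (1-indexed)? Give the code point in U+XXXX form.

Offset 0: leading byte 0xEB = 11101011 → 3-byte char #1 = EB A5 BD.
Offset 3: leading byte 0xE1 = 11100001 → 3-byte char #2 = E1 82 AA.
Offset 6: leading byte 0xE3 = 11100011 → 3-byte char #3 = E3 83 B2.
Leading byte 0xE3 = 11100011 matches 1110xxxx → 3-byte sequence.
Byte 1: 0xE3 = 11100011, payload 0011 (4 bits).
Byte 2: 0x83 = 10000011 (10xxxxxx ✓), payload 000011.
Byte 3: 0xB2 = 10110010 (10xxxxxx ✓), payload 110010.
Concatenate: 0011000011110010 = 0x30F2 (16 bits → U+30F2).

U+30F2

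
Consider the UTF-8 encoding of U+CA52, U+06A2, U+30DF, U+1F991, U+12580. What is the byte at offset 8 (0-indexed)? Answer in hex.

U+CA52 → 3-byte form EC A9 92 at offsets 0–2.
U+06A2 → 2-byte form DA A2 at offsets 3–4.
U+30DF → 3-byte form E3 83 9F at offsets 5–7.
U+1F991 → 4-byte form F0 9F A6 91 at offsets 8–11.
Offset 8 falls in char 4's range; it's byte 1 of F0 9F A6 91 = 0xF0.

0xF0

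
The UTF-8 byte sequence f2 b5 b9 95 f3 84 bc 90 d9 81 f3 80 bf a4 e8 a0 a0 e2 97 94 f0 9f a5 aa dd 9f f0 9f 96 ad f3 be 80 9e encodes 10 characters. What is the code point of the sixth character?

U+25D4

Offset 0: leading byte 0xF2 = 11110010 → 4-byte char #1 = F2 B5 B9 95.
Offset 4: leading byte 0xF3 = 11110011 → 4-byte char #2 = F3 84 BC 90.
Offset 8: leading byte 0xD9 = 11011001 → 2-byte char #3 = D9 81.
Offset 10: leading byte 0xF3 = 11110011 → 4-byte char #4 = F3 80 BF A4.
Offset 14: leading byte 0xE8 = 11101000 → 3-byte char #5 = E8 A0 A0.
Offset 17: leading byte 0xE2 = 11100010 → 3-byte char #6 = E2 97 94.
Leading byte 0xE2 = 11100010 matches 1110xxxx → 3-byte sequence.
Byte 1: 0xE2 = 11100010, payload 0010 (4 bits).
Byte 2: 0x97 = 10010111 (10xxxxxx ✓), payload 010111.
Byte 3: 0x94 = 10010100 (10xxxxxx ✓), payload 010100.
Concatenate: 0010010111010100 = 0x25D4 (16 bits → U+25D4).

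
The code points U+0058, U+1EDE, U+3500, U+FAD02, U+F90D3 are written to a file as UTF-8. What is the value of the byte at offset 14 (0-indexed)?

0x93

U+0058 → 1-byte form 58 at offsets 0–0.
U+1EDE → 3-byte form E1 BB 9E at offsets 1–3.
U+3500 → 3-byte form E3 94 80 at offsets 4–6.
U+FAD02 → 4-byte form F3 BA B4 82 at offsets 7–10.
U+F90D3 → 4-byte form F3 B9 83 93 at offsets 11–14.
Offset 14 falls in char 5's range; it's byte 4 of F3 B9 83 93 = 0x93.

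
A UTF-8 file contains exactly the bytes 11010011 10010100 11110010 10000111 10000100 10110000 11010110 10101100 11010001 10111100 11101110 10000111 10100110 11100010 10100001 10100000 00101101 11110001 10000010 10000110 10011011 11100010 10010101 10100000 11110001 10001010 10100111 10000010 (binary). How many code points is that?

Byte at offset 0: 0xD3 = 11010011 → 2-byte char (#1). Advance 2.
Byte at offset 2: 0xF2 = 11110010 → 4-byte char (#2). Advance 4.
Byte at offset 6: 0xD6 = 11010110 → 2-byte char (#3). Advance 2.
Byte at offset 8: 0xD1 = 11010001 → 2-byte char (#4). Advance 2.
Byte at offset 10: 0xEE = 11101110 → 3-byte char (#5). Advance 3.
Byte at offset 13: 0xE2 = 11100010 → 3-byte char (#6). Advance 3.
Byte at offset 16: 0x2D = 00101101 → 1-byte char (#7). Advance 1.
Byte at offset 17: 0xF1 = 11110001 → 4-byte char (#8). Advance 4.
Byte at offset 21: 0xE2 = 11100010 → 3-byte char (#9). Advance 3.
Byte at offset 24: 0xF1 = 11110001 → 4-byte char (#10). Advance 4.
Reached end at offset 28 after 10 code points.

10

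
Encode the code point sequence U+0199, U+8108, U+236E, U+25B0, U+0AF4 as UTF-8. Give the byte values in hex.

U+0199: 2-byte form → C6 99.
U+8108: 3-byte form → E8 84 88.
U+236E: 3-byte form → E2 8D AE.
U+25B0: 3-byte form → E2 96 B0.
U+0AF4: 3-byte form → E0 AB B4.
Concatenated (14 bytes): C6 99 E8 84 88 E2 8D AE E2 96 B0 E0 AB B4.

C6 99 E8 84 88 E2 8D AE E2 96 B0 E0 AB B4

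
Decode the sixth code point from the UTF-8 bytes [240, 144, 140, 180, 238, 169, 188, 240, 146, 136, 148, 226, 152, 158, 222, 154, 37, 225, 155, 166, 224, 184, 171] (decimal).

Offset 0: leading byte 0xF0 = 11110000 → 4-byte char #1 = F0 90 8C B4.
Offset 4: leading byte 0xEE = 11101110 → 3-byte char #2 = EE A9 BC.
Offset 7: leading byte 0xF0 = 11110000 → 4-byte char #3 = F0 92 88 94.
Offset 11: leading byte 0xE2 = 11100010 → 3-byte char #4 = E2 98 9E.
Offset 14: leading byte 0xDE = 11011110 → 2-byte char #5 = DE 9A.
Offset 16: leading byte 0x25 = 00100101 → 1-byte char #6 = 25.
Leading byte 0x25 = 00100101 matches 0xxxxxxx → 1-byte sequence.
Byte 1: 0x25 = 00100101, payload 0100101 (7 bits).
Concatenate: 0100101 = 0x25 (7 bits → U+0025).

U+0025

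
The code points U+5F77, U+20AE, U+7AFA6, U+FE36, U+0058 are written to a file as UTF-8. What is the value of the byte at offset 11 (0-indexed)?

U+5F77 → 3-byte form E5 BD B7 at offsets 0–2.
U+20AE → 3-byte form E2 82 AE at offsets 3–5.
U+7AFA6 → 4-byte form F1 BA BE A6 at offsets 6–9.
U+FE36 → 3-byte form EF B8 B6 at offsets 10–12.
Offset 11 falls in char 4's range; it's byte 2 of EF B8 B6 = 0xB8.

0xB8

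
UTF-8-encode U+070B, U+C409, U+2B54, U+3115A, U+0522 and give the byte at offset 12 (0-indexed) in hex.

0xD4

U+070B → 2-byte form DC 8B at offsets 0–1.
U+C409 → 3-byte form EC 90 89 at offsets 2–4.
U+2B54 → 3-byte form E2 AD 94 at offsets 5–7.
U+3115A → 4-byte form F0 B1 85 9A at offsets 8–11.
U+0522 → 2-byte form D4 A2 at offsets 12–13.
Offset 12 falls in char 5's range; it's byte 1 of D4 A2 = 0xD4.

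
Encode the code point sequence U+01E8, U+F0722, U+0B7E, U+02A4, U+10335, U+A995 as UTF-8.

U+01E8: 2-byte form → C7 A8.
U+F0722: 4-byte form → F3 B0 9C A2.
U+0B7E: 3-byte form → E0 AD BE.
U+02A4: 2-byte form → CA A4.
U+10335: 4-byte form → F0 90 8C B5.
U+A995: 3-byte form → EA A6 95.
Concatenated (18 bytes): C7 A8 F3 B0 9C A2 E0 AD BE CA A4 F0 90 8C B5 EA A6 95.

C7 A8 F3 B0 9C A2 E0 AD BE CA A4 F0 90 8C B5 EA A6 95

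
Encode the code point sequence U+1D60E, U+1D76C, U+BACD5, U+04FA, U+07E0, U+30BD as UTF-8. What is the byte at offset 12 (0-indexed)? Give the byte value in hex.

U+1D60E → 4-byte form F0 9D 98 8E at offsets 0–3.
U+1D76C → 4-byte form F0 9D 9D AC at offsets 4–7.
U+BACD5 → 4-byte form F2 BA B3 95 at offsets 8–11.
U+04FA → 2-byte form D3 BA at offsets 12–13.
Offset 12 falls in char 4's range; it's byte 1 of D3 BA = 0xD3.

0xD3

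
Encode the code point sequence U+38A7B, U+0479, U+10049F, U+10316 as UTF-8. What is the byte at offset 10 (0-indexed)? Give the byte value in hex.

U+38A7B → 4-byte form F0 B8 A9 BB at offsets 0–3.
U+0479 → 2-byte form D1 B9 at offsets 4–5.
U+10049F → 4-byte form F4 80 92 9F at offsets 6–9.
U+10316 → 4-byte form F0 90 8C 96 at offsets 10–13.
Offset 10 falls in char 4's range; it's byte 1 of F0 90 8C 96 = 0xF0.

0xF0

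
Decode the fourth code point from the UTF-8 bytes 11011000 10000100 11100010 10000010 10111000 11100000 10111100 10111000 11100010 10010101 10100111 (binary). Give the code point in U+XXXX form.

U+2567

Offset 0: leading byte 0xD8 = 11011000 → 2-byte char #1 = D8 84.
Offset 2: leading byte 0xE2 = 11100010 → 3-byte char #2 = E2 82 B8.
Offset 5: leading byte 0xE0 = 11100000 → 3-byte char #3 = E0 BC B8.
Offset 8: leading byte 0xE2 = 11100010 → 3-byte char #4 = E2 95 A7.
Leading byte 0xE2 = 11100010 matches 1110xxxx → 3-byte sequence.
Byte 1: 0xE2 = 11100010, payload 0010 (4 bits).
Byte 2: 0x95 = 10010101 (10xxxxxx ✓), payload 010101.
Byte 3: 0xA7 = 10100111 (10xxxxxx ✓), payload 100111.
Concatenate: 0010010101100111 = 0x2567 (16 bits → U+2567).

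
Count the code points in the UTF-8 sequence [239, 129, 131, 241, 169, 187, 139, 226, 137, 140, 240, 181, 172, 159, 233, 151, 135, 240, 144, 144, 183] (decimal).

Byte at offset 0: 0xEF = 11101111 → 3-byte char (#1). Advance 3.
Byte at offset 3: 0xF1 = 11110001 → 4-byte char (#2). Advance 4.
Byte at offset 7: 0xE2 = 11100010 → 3-byte char (#3). Advance 3.
Byte at offset 10: 0xF0 = 11110000 → 4-byte char (#4). Advance 4.
Byte at offset 14: 0xE9 = 11101001 → 3-byte char (#5). Advance 3.
Byte at offset 17: 0xF0 = 11110000 → 4-byte char (#6). Advance 4.
Reached end at offset 21 after 6 code points.

6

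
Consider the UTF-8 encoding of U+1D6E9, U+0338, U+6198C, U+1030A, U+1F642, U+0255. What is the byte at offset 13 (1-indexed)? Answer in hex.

1-indexed offset 13 is 0-indexed offset 12.
U+1D6E9 → 4-byte form F0 9D 9B A9 at offsets 0–3.
U+0338 → 2-byte form CC B8 at offsets 4–5.
U+6198C → 4-byte form F1 A1 A6 8C at offsets 6–9.
U+1030A → 4-byte form F0 90 8C 8A at offsets 10–13.
Offset 12 falls in char 4's range; it's byte 3 of F0 90 8C 8A = 0x8C.

0x8C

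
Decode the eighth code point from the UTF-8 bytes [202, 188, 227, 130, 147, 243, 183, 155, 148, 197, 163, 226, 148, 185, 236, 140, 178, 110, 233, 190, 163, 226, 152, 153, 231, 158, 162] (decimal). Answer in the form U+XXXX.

Offset 0: leading byte 0xCA = 11001010 → 2-byte char #1 = CA BC.
Offset 2: leading byte 0xE3 = 11100011 → 3-byte char #2 = E3 82 93.
Offset 5: leading byte 0xF3 = 11110011 → 4-byte char #3 = F3 B7 9B 94.
Offset 9: leading byte 0xC5 = 11000101 → 2-byte char #4 = C5 A3.
Offset 11: leading byte 0xE2 = 11100010 → 3-byte char #5 = E2 94 B9.
Offset 14: leading byte 0xEC = 11101100 → 3-byte char #6 = EC 8C B2.
Offset 17: leading byte 0x6E = 01101110 → 1-byte char #7 = 6E.
Offset 18: leading byte 0xE9 = 11101001 → 3-byte char #8 = E9 BE A3.
Leading byte 0xE9 = 11101001 matches 1110xxxx → 3-byte sequence.
Byte 1: 0xE9 = 11101001, payload 1001 (4 bits).
Byte 2: 0xBE = 10111110 (10xxxxxx ✓), payload 111110.
Byte 3: 0xA3 = 10100011 (10xxxxxx ✓), payload 100011.
Concatenate: 1001111110100011 = 0x9FA3 (16 bits → U+9FA3).

U+9FA3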